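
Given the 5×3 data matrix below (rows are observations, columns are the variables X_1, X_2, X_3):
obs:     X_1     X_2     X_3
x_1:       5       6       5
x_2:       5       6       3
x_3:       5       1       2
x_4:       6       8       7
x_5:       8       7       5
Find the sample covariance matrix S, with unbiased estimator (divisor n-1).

Step 1 — column means:
  mean(X_1) = (5 + 5 + 5 + 6 + 8) / 5 = 29/5 = 5.8
  mean(X_2) = (6 + 6 + 1 + 8 + 7) / 5 = 28/5 = 5.6
  mean(X_3) = (5 + 3 + 2 + 7 + 5) / 5 = 22/5 = 4.4

Step 2 — sample covariance S[i,j] = (1/(n-1)) · Σ_k (x_{k,i} - mean_i) · (x_{k,j} - mean_j), with n-1 = 4.
  S[X_1,X_1] = ((-0.8)·(-0.8) + (-0.8)·(-0.8) + (-0.8)·(-0.8) + (0.2)·(0.2) + (2.2)·(2.2)) / 4 = 6.8/4 = 1.7
  S[X_1,X_2] = ((-0.8)·(0.4) + (-0.8)·(0.4) + (-0.8)·(-4.6) + (0.2)·(2.4) + (2.2)·(1.4)) / 4 = 6.6/4 = 1.65
  S[X_1,X_3] = ((-0.8)·(0.6) + (-0.8)·(-1.4) + (-0.8)·(-2.4) + (0.2)·(2.6) + (2.2)·(0.6)) / 4 = 4.4/4 = 1.1
  S[X_2,X_2] = ((0.4)·(0.4) + (0.4)·(0.4) + (-4.6)·(-4.6) + (2.4)·(2.4) + (1.4)·(1.4)) / 4 = 29.2/4 = 7.3
  S[X_2,X_3] = ((0.4)·(0.6) + (0.4)·(-1.4) + (-4.6)·(-2.4) + (2.4)·(2.6) + (1.4)·(0.6)) / 4 = 17.8/4 = 4.45
  S[X_3,X_3] = ((0.6)·(0.6) + (-1.4)·(-1.4) + (-2.4)·(-2.4) + (2.6)·(2.6) + (0.6)·(0.6)) / 4 = 15.2/4 = 3.8

S is symmetric (S[j,i] = S[i,j]). Assembling:

S = [[1.7, 1.65, 1.1],
 [1.65, 7.3, 4.45],
 [1.1, 4.45, 3.8]]


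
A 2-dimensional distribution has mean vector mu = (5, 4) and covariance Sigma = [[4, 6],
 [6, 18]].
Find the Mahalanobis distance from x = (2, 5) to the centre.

Step 1 — centre the observation: (x - mu) = (-3, 1).

Step 2 — invert Sigma. det(Sigma) = 4·18 - (6)² = 36.
  Sigma^{-1} = (1/det) · [[d, -b], [-b, a]] = [[0.5, -0.1667],
 [-0.1667, 0.1111]].

Step 3 — form the quadratic (x - mu)^T · Sigma^{-1} · (x - mu):
  Sigma^{-1} · (x - mu) = (-1.6667, 0.6111).
  (x - mu)^T · [Sigma^{-1} · (x - mu)] = (-3)·(-1.6667) + (1)·(0.6111) = 5.6111.

Step 4 — take square root: d = √(5.6111) ≈ 2.3688.

d(x, mu) = √(5.6111) ≈ 2.3688


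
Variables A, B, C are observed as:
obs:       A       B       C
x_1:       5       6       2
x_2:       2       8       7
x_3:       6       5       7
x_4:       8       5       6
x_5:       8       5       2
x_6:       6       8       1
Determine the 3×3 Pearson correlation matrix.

Step 1 — column means:
  mean(A) = (5 + 2 + 6 + 8 + 8 + 6) / 6 = 35/6 = 5.8333
  mean(B) = (6 + 8 + 5 + 5 + 5 + 8) / 6 = 37/6 = 6.1667
  mean(C) = (2 + 7 + 7 + 6 + 2 + 1) / 6 = 25/6 = 4.1667

Step 2 — sample variances and covariances s[i,j] = (1/(n-1)) · Σ_k (x_{k,i} - mean_i) · (x_{k,j} - mean_j), with n-1 = 5:
  s[A,A] = ((-0.8333)·(-0.8333) + (-3.8333)·(-3.8333) + (0.1667)·(0.1667) + (2.1667)·(2.1667) + (2.1667)·(2.1667) + (0.1667)·(0.1667)) / 5 = 24.8333/5 = 4.9667
  s[A,B] = ((-0.8333)·(-0.1667) + (-3.8333)·(1.8333) + (0.1667)·(-1.1667) + (2.1667)·(-1.1667) + (2.1667)·(-1.1667) + (0.1667)·(1.8333)) / 5 = -11.8333/5 = -2.3667
  s[A,C] = ((-0.8333)·(-2.1667) + (-3.8333)·(2.8333) + (0.1667)·(2.8333) + (2.1667)·(1.8333) + (2.1667)·(-2.1667) + (0.1667)·(-3.1667)) / 5 = -9.8333/5 = -1.9667
  s[B,B] = ((-0.1667)·(-0.1667) + (1.8333)·(1.8333) + (-1.1667)·(-1.1667) + (-1.1667)·(-1.1667) + (-1.1667)·(-1.1667) + (1.8333)·(1.8333)) / 5 = 10.8333/5 = 2.1667
  s[B,C] = ((-0.1667)·(-2.1667) + (1.8333)·(2.8333) + (-1.1667)·(2.8333) + (-1.1667)·(1.8333) + (-1.1667)·(-2.1667) + (1.8333)·(-3.1667)) / 5 = -3.1667/5 = -0.6333
  s[C,C] = ((-2.1667)·(-2.1667) + (2.8333)·(2.8333) + (2.8333)·(2.8333) + (1.8333)·(1.8333) + (-2.1667)·(-2.1667) + (-3.1667)·(-3.1667)) / 5 = 38.8333/5 = 7.7667
  Sample standard deviations s_i = √(s[i,i]):
  s(A) = √(4.9667) = 2.2286
  s(B) = √(2.1667) = 1.472
  s(C) = √(7.7667) = 2.7869

Step 3 — r_{ij} = s_{ij} / (s_i · s_j):
  r[A,A] = 1 (diagonal).
  r[A,B] = -2.3667 / (2.2286 · 1.472) = -2.3667 / 3.2804 = -0.7215
  r[A,C] = -1.9667 / (2.2286 · 2.7869) = -1.9667 / 6.2108 = -0.3167
  r[B,B] = 1 (diagonal).
  r[B,C] = -0.6333 / (1.472 · 2.7869) = -0.6333 / 4.1022 = -0.1544
  r[C,C] = 1 (diagonal).

R is symmetric with unit diagonal. Assembling:

R = [[1, -0.7215, -0.3167],
 [-0.7215, 1, -0.1544],
 [-0.3167, -0.1544, 1]]


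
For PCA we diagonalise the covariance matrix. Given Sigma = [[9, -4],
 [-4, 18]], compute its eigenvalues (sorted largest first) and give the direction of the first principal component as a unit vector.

Step 1 — characteristic polynomial of 2×2 Sigma:
  det(Sigma - λI) = λ² - trace · λ + det = 0.
  trace = 9 + 18 = 27, det = 9·18 - (-4)² = 146.
Step 2 — discriminant:
  Δ = trace² - 4·det = 729 - 584 = 145.
Step 3 — eigenvalues:
  λ = (trace ± √Δ)/2 = (27 ± 12.0416)/2,
  λ_1 = 19.5208,  λ_2 = 7.4792.

Step 4 — unit eigenvector for λ_1: solve (Sigma - λ_1 I)v = 0. First row:
  (9 - 19.5208)·v_x + (-4)·v_y = 0, i.e. (-10.5208)·v_x + (-4)·v_y = 0,
  so v ∝ (b, λ_1 - a) = (-4, 10.5208); multiply by -1 so the first entry is positive: u = (4, -10.5208).
  ||u|| = √((4)² + (-10.5208)²) = √(126.6872) ≈ 11.2555,
  v_1 = u/||u|| ≈ (0.3554, -0.9347) (||v_1|| = 1).

λ_1 = 19.5208,  λ_2 = 7.4792;  v_1 ≈ (0.3554, -0.9347)


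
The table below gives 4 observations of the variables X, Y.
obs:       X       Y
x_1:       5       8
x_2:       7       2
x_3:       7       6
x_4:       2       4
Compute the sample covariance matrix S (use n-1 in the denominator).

Step 1 — column means:
  mean(X) = (5 + 7 + 7 + 2) / 4 = 21/4 = 5.25
  mean(Y) = (8 + 2 + 6 + 4) / 4 = 20/4 = 5

Step 2 — sample covariance S[i,j] = (1/(n-1)) · Σ_k (x_{k,i} - mean_i) · (x_{k,j} - mean_j), with n-1 = 3.
  S[X,X] = ((-0.25)·(-0.25) + (1.75)·(1.75) + (1.75)·(1.75) + (-3.25)·(-3.25)) / 3 = 16.75/3 = 5.5833
  S[X,Y] = ((-0.25)·(3) + (1.75)·(-3) + (1.75)·(1) + (-3.25)·(-1)) / 3 = -1/3 = -0.3333
  S[Y,Y] = ((3)·(3) + (-3)·(-3) + (1)·(1) + (-1)·(-1)) / 3 = 20/3 = 6.6667

S is symmetric (S[j,i] = S[i,j]). Assembling:

S = [[5.5833, -0.3333],
 [-0.3333, 6.6667]]


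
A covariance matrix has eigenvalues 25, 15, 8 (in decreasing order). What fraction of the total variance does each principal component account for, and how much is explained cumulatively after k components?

Step 1 — total variance = trace(Sigma) = Σ λ_i = 25 + 15 + 8 = 48.

Step 2 — fraction explained by component i = λ_i / Σ λ:
  PC1: 25/48 = 0.5208
  PC2: 15/48 = 0.3125
  PC3: 8/48 = 0.1667

Step 3 — cumulative fraction after k components = (λ_1 + ... + λ_k) / Σ λ:
  k = 1: 25/48 = 0.5208
  k = 2: (25 + 15)/48 = 40/48 = 0.8333
  k = 3: (25 + 15 + 8)/48 = 48/48 = 1

Summary (fraction, with percent):

explained: PC1 0.5208 (52.08%), PC2 0.3125 (31.25%), PC3 0.1667 (16.67%);  cumulative: 0.5208, 0.8333, 1


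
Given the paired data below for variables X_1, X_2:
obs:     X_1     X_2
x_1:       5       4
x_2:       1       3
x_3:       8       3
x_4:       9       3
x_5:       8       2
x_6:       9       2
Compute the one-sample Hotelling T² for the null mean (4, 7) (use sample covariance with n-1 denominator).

Step 1 — sample mean vector:
  mean(X_1) = (5 + 1 + 8 + 9 + 8 + 9) / 6 = 40/6 = 6.6667
  mean(X_2) = (4 + 3 + 3 + 3 + 2 + 2) / 6 = 17/6 = 2.8333
  x̄ = (6.6667, 2.8333),  deviation x̄ - mu_0 = (6.6667, 2.8333) - (4, 7) = (2.6667, -4.1667).

Step 2 — sample covariance matrix, S[i,j] = (1/(n-1)) · Σ_k (x_{k,i} - mean_i) · (x_{k,j} - mean_j), divisor n-1 = 5:
  S[X_1,X_1] = ((-1.6667)·(-1.6667) + (-5.6667)·(-5.6667) + (1.3333)·(1.3333) + (2.3333)·(2.3333) + (1.3333)·(1.3333) + (2.3333)·(2.3333)) / 5 = 49.3333/5 = 9.8667
  S[X_1,X_2] = ((-1.6667)·(1.1667) + (-5.6667)·(0.1667) + (1.3333)·(0.1667) + (2.3333)·(0.1667) + (1.3333)·(-0.8333) + (2.3333)·(-0.8333)) / 5 = -5.3333/5 = -1.0667
  S[X_2,X_2] = ((1.1667)·(1.1667) + (0.1667)·(0.1667) + (0.1667)·(0.1667) + (0.1667)·(0.1667) + (-0.8333)·(-0.8333) + (-0.8333)·(-0.8333)) / 5 = 2.8333/5 = 0.5667
  S = [[9.8667, -1.0667],
 [-1.0667, 0.5667]].

Step 3 — invert S. det(S) = 9.8667·0.5667 - (-1.0667)² = 4.4533.
  S^{-1} = (1/det) · [[d, -b], [-b, a]] = [[0.1272, 0.2395],
 [0.2395, 2.2156]].

Step 4 — quadratic form (x̄ - mu_0)^T · S^{-1} · (x̄ - mu_0):
  S^{-1} · (x̄ - mu_0) = (-0.6587, -8.5928),
  (x̄ - mu_0)^T · [...] = (2.6667)·(-0.6587) + (-4.1667)·(-8.5928) = 34.0469.

Step 5 — scale by n: T² = 6 · 34.0469 = 204.2814.

T² ≈ 204.2814


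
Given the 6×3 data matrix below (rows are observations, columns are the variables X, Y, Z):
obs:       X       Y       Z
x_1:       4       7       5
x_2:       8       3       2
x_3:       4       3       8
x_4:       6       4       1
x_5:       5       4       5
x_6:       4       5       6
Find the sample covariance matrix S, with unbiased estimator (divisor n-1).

Step 1 — column means:
  mean(X) = (4 + 8 + 4 + 6 + 5 + 4) / 6 = 31/6 = 5.1667
  mean(Y) = (7 + 3 + 3 + 4 + 4 + 5) / 6 = 26/6 = 4.3333
  mean(Z) = (5 + 2 + 8 + 1 + 5 + 6) / 6 = 27/6 = 4.5

Step 2 — sample covariance S[i,j] = (1/(n-1)) · Σ_k (x_{k,i} - mean_i) · (x_{k,j} - mean_j), with n-1 = 5.
  S[X,X] = ((-1.1667)·(-1.1667) + (2.8333)·(2.8333) + (-1.1667)·(-1.1667) + (0.8333)·(0.8333) + (-0.1667)·(-0.1667) + (-1.1667)·(-1.1667)) / 5 = 12.8333/5 = 2.5667
  S[X,Y] = ((-1.1667)·(2.6667) + (2.8333)·(-1.3333) + (-1.1667)·(-1.3333) + (0.8333)·(-0.3333) + (-0.1667)·(-0.3333) + (-1.1667)·(0.6667)) / 5 = -6.3333/5 = -1.2667
  S[X,Z] = ((-1.1667)·(0.5) + (2.8333)·(-2.5) + (-1.1667)·(3.5) + (0.8333)·(-3.5) + (-0.1667)·(0.5) + (-1.1667)·(1.5)) / 5 = -16.5/5 = -3.3
  S[Y,Y] = ((2.6667)·(2.6667) + (-1.3333)·(-1.3333) + (-1.3333)·(-1.3333) + (-0.3333)·(-0.3333) + (-0.3333)·(-0.3333) + (0.6667)·(0.6667)) / 5 = 11.3333/5 = 2.2667
  S[Y,Z] = ((2.6667)·(0.5) + (-1.3333)·(-2.5) + (-1.3333)·(3.5) + (-0.3333)·(-3.5) + (-0.3333)·(0.5) + (0.6667)·(1.5)) / 5 = 2/5 = 0.4
  S[Z,Z] = ((0.5)·(0.5) + (-2.5)·(-2.5) + (3.5)·(3.5) + (-3.5)·(-3.5) + (0.5)·(0.5) + (1.5)·(1.5)) / 5 = 33.5/5 = 6.7

S is symmetric (S[j,i] = S[i,j]). Assembling:

S = [[2.5667, -1.2667, -3.3],
 [-1.2667, 2.2667, 0.4],
 [-3.3, 0.4, 6.7]]


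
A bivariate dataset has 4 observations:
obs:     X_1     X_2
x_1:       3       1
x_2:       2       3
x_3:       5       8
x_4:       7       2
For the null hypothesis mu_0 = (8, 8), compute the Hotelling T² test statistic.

Step 1 — sample mean vector:
  mean(X_1) = (3 + 2 + 5 + 7) / 4 = 17/4 = 4.25
  mean(X_2) = (1 + 3 + 8 + 2) / 4 = 14/4 = 3.5
  x̄ = (4.25, 3.5),  deviation x̄ - mu_0 = (4.25, 3.5) - (8, 8) = (-3.75, -4.5).

Step 2 — sample covariance matrix, S[i,j] = (1/(n-1)) · Σ_k (x_{k,i} - mean_i) · (x_{k,j} - mean_j), divisor n-1 = 3:
  S[X_1,X_1] = ((-1.25)·(-1.25) + (-2.25)·(-2.25) + (0.75)·(0.75) + (2.75)·(2.75)) / 3 = 14.75/3 = 4.9167
  S[X_1,X_2] = ((-1.25)·(-2.5) + (-2.25)·(-0.5) + (0.75)·(4.5) + (2.75)·(-1.5)) / 3 = 3.5/3 = 1.1667
  S[X_2,X_2] = ((-2.5)·(-2.5) + (-0.5)·(-0.5) + (4.5)·(4.5) + (-1.5)·(-1.5)) / 3 = 29/3 = 9.6667
  S = [[4.9167, 1.1667],
 [1.1667, 9.6667]].

Step 3 — invert S. det(S) = 4.9167·9.6667 - (1.1667)² = 46.1667.
  S^{-1} = (1/det) · [[d, -b], [-b, a]] = [[0.2094, -0.0253],
 [-0.0253, 0.1065]].

Step 4 — quadratic form (x̄ - mu_0)^T · S^{-1} · (x̄ - mu_0):
  S^{-1} · (x̄ - mu_0) = (-0.6715, -0.3845),
  (x̄ - mu_0)^T · [...] = (-3.75)·(-0.6715) + (-4.5)·(-0.3845) = 4.2482.

Step 5 — scale by n: T² = 4 · 4.2482 = 16.9928.

T² ≈ 16.9928


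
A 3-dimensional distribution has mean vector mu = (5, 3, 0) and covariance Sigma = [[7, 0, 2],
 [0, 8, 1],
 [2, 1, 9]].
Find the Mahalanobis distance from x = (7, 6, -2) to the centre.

Step 1 — centre the observation: (x - mu) = (2, 3, -2).

Step 2 — invert Sigma (cofactor / det for 3×3, or solve directly):
  Sigma^{-1} = [[0.1527, 0.0043, -0.0344],
 [0.0043, 0.1269, -0.0151],
 [-0.0344, -0.0151, 0.1204]].

Step 3 — form the quadratic (x - mu)^T · Sigma^{-1} · (x - mu):
  Sigma^{-1} · (x - mu) = (0.3871, 0.4194, -0.3548).
  (x - mu)^T · [Sigma^{-1} · (x - mu)] = (2)·(0.3871) + (3)·(0.4194) + (-2)·(-0.3548) = 2.7419.

Step 4 — take square root: d = √(2.7419) ≈ 1.6559.

d(x, mu) = √(2.7419) ≈ 1.6559


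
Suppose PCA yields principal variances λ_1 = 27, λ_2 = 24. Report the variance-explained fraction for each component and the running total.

Step 1 — total variance = trace(Sigma) = Σ λ_i = 27 + 24 = 51.

Step 2 — fraction explained by component i = λ_i / Σ λ:
  PC1: 27/51 = 0.5294
  PC2: 24/51 = 0.4706

Step 3 — cumulative fraction after k components = (λ_1 + ... + λ_k) / Σ λ:
  k = 1: 27/51 = 0.5294
  k = 2: (27 + 24)/51 = 51/51 = 1

Summary (fraction, with percent):

explained: PC1 0.5294 (52.94%), PC2 0.4706 (47.06%);  cumulative: 0.5294, 1


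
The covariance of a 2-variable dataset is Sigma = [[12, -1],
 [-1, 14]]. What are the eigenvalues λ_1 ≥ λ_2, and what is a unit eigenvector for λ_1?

Step 1 — characteristic polynomial of 2×2 Sigma:
  det(Sigma - λI) = λ² - trace · λ + det = 0.
  trace = 12 + 14 = 26, det = 12·14 - (-1)² = 167.
Step 2 — discriminant:
  Δ = trace² - 4·det = 676 - 668 = 8.
Step 3 — eigenvalues:
  λ = (trace ± √Δ)/2 = (26 ± 2.8284)/2,
  λ_1 = 14.4142,  λ_2 = 11.5858.

Step 4 — unit eigenvector for λ_1: solve (Sigma - λ_1 I)v = 0. First row:
  (12 - 14.4142)·v_x + (-1)·v_y = 0, i.e. (-2.4142)·v_x + (-1)·v_y = 0,
  so v ∝ (b, λ_1 - a) = (-1, 2.4142); multiply by -1 so the first entry is positive: u = (1, -2.4142).
  ||u|| = √((1)² + (-2.4142)²) = √(6.8284) ≈ 2.6131,
  v_1 = u/||u|| ≈ (0.3827, -0.9239) (||v_1|| = 1).

λ_1 = 14.4142,  λ_2 = 11.5858;  v_1 ≈ (0.3827, -0.9239)


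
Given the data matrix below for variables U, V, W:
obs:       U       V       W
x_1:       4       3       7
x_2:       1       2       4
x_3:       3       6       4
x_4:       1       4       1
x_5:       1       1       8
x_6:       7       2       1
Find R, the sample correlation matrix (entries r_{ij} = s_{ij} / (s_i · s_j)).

Step 1 — column means:
  mean(U) = (4 + 1 + 3 + 1 + 1 + 7) / 6 = 17/6 = 2.8333
  mean(V) = (3 + 2 + 6 + 4 + 1 + 2) / 6 = 18/6 = 3
  mean(W) = (7 + 4 + 4 + 1 + 8 + 1) / 6 = 25/6 = 4.1667

Step 2 — sample variances and covariances s[i,j] = (1/(n-1)) · Σ_k (x_{k,i} - mean_i) · (x_{k,j} - mean_j), with n-1 = 5:
  s[U,U] = ((1.1667)·(1.1667) + (-1.8333)·(-1.8333) + (0.1667)·(0.1667) + (-1.8333)·(-1.8333) + (-1.8333)·(-1.8333) + (4.1667)·(4.1667)) / 5 = 28.8333/5 = 5.7667
  s[U,V] = ((1.1667)·(0) + (-1.8333)·(-1) + (0.1667)·(3) + (-1.8333)·(1) + (-1.8333)·(-2) + (4.1667)·(-1)) / 5 = 0/5 = 0
  s[U,W] = ((1.1667)·(2.8333) + (-1.8333)·(-0.1667) + (0.1667)·(-0.1667) + (-1.8333)·(-3.1667) + (-1.8333)·(3.8333) + (4.1667)·(-3.1667)) / 5 = -10.8333/5 = -2.1667
  s[V,V] = ((0)·(0) + (-1)·(-1) + (3)·(3) + (1)·(1) + (-2)·(-2) + (-1)·(-1)) / 5 = 16/5 = 3.2
  s[V,W] = ((0)·(2.8333) + (-1)·(-0.1667) + (3)·(-0.1667) + (1)·(-3.1667) + (-2)·(3.8333) + (-1)·(-3.1667)) / 5 = -8/5 = -1.6
  s[W,W] = ((2.8333)·(2.8333) + (-0.1667)·(-0.1667) + (-0.1667)·(-0.1667) + (-3.1667)·(-3.1667) + (3.8333)·(3.8333) + (-3.1667)·(-3.1667)) / 5 = 42.8333/5 = 8.5667
  Sample standard deviations s_i = √(s[i,i]):
  s(U) = √(5.7667) = 2.4014
  s(V) = √(3.2) = 1.7889
  s(W) = √(8.5667) = 2.9269

Step 3 — r_{ij} = s_{ij} / (s_i · s_j):
  r[U,U] = 1 (diagonal).
  r[U,V] = 0 / (2.4014 · 1.7889) = 0 / 4.2957 = 0
  r[U,W] = -2.1667 / (2.4014 · 2.9269) = -2.1667 / 7.0286 = -0.3083
  r[V,V] = 1 (diagonal).
  r[V,W] = -1.6 / (1.7889 · 2.9269) = -1.6 / 5.2358 = -0.3056
  r[W,W] = 1 (diagonal).

R is symmetric with unit diagonal. Assembling:

R = [[1, 0, -0.3083],
 [0, 1, -0.3056],
 [-0.3083, -0.3056, 1]]


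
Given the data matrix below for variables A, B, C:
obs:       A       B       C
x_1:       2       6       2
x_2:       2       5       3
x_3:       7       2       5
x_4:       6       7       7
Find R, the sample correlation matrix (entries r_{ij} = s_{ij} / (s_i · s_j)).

Step 1 — column means:
  mean(A) = (2 + 2 + 7 + 6) / 4 = 17/4 = 4.25
  mean(B) = (6 + 5 + 2 + 7) / 4 = 20/4 = 5
  mean(C) = (2 + 3 + 5 + 7) / 4 = 17/4 = 4.25

Step 2 — sample variances and covariances s[i,j] = (1/(n-1)) · Σ_k (x_{k,i} - mean_i) · (x_{k,j} - mean_j), with n-1 = 3:
  s[A,A] = ((-2.25)·(-2.25) + (-2.25)·(-2.25) + (2.75)·(2.75) + (1.75)·(1.75)) / 3 = 20.75/3 = 6.9167
  s[A,B] = ((-2.25)·(1) + (-2.25)·(0) + (2.75)·(-3) + (1.75)·(2)) / 3 = -7/3 = -2.3333
  s[A,C] = ((-2.25)·(-2.25) + (-2.25)·(-1.25) + (2.75)·(0.75) + (1.75)·(2.75)) / 3 = 14.75/3 = 4.9167
  s[B,B] = ((1)·(1) + (0)·(0) + (-3)·(-3) + (2)·(2)) / 3 = 14/3 = 4.6667
  s[B,C] = ((1)·(-2.25) + (0)·(-1.25) + (-3)·(0.75) + (2)·(2.75)) / 3 = 1/3 = 0.3333
  s[C,C] = ((-2.25)·(-2.25) + (-1.25)·(-1.25) + (0.75)·(0.75) + (2.75)·(2.75)) / 3 = 14.75/3 = 4.9167
  Sample standard deviations s_i = √(s[i,i]):
  s(A) = √(6.9167) = 2.63
  s(B) = √(4.6667) = 2.1602
  s(C) = √(4.9167) = 2.2174

Step 3 — r_{ij} = s_{ij} / (s_i · s_j):
  r[A,A] = 1 (diagonal).
  r[A,B] = -2.3333 / (2.63 · 2.1602) = -2.3333 / 5.6814 = -0.4107
  r[A,C] = 4.9167 / (2.63 · 2.2174) = 4.9167 / 5.8315 = 0.8431
  r[B,B] = 1 (diagonal).
  r[B,C] = 0.3333 / (2.1602 · 2.2174) = 0.3333 / 4.79 = 0.0696
  r[C,C] = 1 (diagonal).

R is symmetric with unit diagonal. Assembling:

R = [[1, -0.4107, 0.8431],
 [-0.4107, 1, 0.0696],
 [0.8431, 0.0696, 1]]


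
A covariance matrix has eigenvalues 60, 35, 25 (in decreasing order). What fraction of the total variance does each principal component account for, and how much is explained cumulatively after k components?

Step 1 — total variance = trace(Sigma) = Σ λ_i = 60 + 35 + 25 = 120.

Step 2 — fraction explained by component i = λ_i / Σ λ:
  PC1: 60/120 = 0.5
  PC2: 35/120 = 0.2917
  PC3: 25/120 = 0.2083

Step 3 — cumulative fraction after k components = (λ_1 + ... + λ_k) / Σ λ:
  k = 1: 60/120 = 0.5
  k = 2: (60 + 35)/120 = 95/120 = 0.7917
  k = 3: (60 + 35 + 25)/120 = 120/120 = 1

Summary (fraction, with percent):

explained: PC1 0.5 (50%), PC2 0.2917 (29.17%), PC3 0.2083 (20.83%);  cumulative: 0.5, 0.7917, 1


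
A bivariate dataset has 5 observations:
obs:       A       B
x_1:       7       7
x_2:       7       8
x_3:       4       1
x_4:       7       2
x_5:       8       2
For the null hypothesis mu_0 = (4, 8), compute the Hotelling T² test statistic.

Step 1 — sample mean vector:
  mean(A) = (7 + 7 + 4 + 7 + 8) / 5 = 33/5 = 6.6
  mean(B) = (7 + 8 + 1 + 2 + 2) / 5 = 20/5 = 4
  x̄ = (6.6, 4),  deviation x̄ - mu_0 = (6.6, 4) - (4, 8) = (2.6, -4).

Step 2 — sample covariance matrix, S[i,j] = (1/(n-1)) · Σ_k (x_{k,i} - mean_i) · (x_{k,j} - mean_j), divisor n-1 = 4:
  S[A,A] = ((0.4)·(0.4) + (0.4)·(0.4) + (-2.6)·(-2.6) + (0.4)·(0.4) + (1.4)·(1.4)) / 4 = 9.2/4 = 2.3
  S[A,B] = ((0.4)·(3) + (0.4)·(4) + (-2.6)·(-3) + (0.4)·(-2) + (1.4)·(-2)) / 4 = 7/4 = 1.75
  S[B,B] = ((3)·(3) + (4)·(4) + (-3)·(-3) + (-2)·(-2) + (-2)·(-2)) / 4 = 42/4 = 10.5
  S = [[2.3, 1.75],
 [1.75, 10.5]].

Step 3 — invert S. det(S) = 2.3·10.5 - (1.75)² = 21.0875.
  S^{-1} = (1/det) · [[d, -b], [-b, a]] = [[0.4979, -0.083],
 [-0.083, 0.1091]].

Step 4 — quadratic form (x̄ - mu_0)^T · S^{-1} · (x̄ - mu_0):
  S^{-1} · (x̄ - mu_0) = (1.6266, -0.652),
  (x̄ - mu_0)^T · [...] = (2.6)·(1.6266) + (-4)·(-0.652) = 6.8372.

Step 5 — scale by n: T² = 5 · 6.8372 = 34.1861.

T² ≈ 34.1861


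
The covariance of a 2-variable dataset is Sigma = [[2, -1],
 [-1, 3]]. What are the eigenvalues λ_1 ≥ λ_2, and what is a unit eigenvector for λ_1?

Step 1 — characteristic polynomial of 2×2 Sigma:
  det(Sigma - λI) = λ² - trace · λ + det = 0.
  trace = 2 + 3 = 5, det = 2·3 - (-1)² = 5.
Step 2 — discriminant:
  Δ = trace² - 4·det = 25 - 20 = 5.
Step 3 — eigenvalues:
  λ = (trace ± √Δ)/2 = (5 ± 2.2361)/2,
  λ_1 = 3.618,  λ_2 = 1.382.

Step 4 — unit eigenvector for λ_1: solve (Sigma - λ_1 I)v = 0. First row:
  (2 - 3.618)·v_x + (-1)·v_y = 0, i.e. (-1.618)·v_x + (-1)·v_y = 0,
  so v ∝ (b, λ_1 - a) = (-1, 1.618); multiply by -1 so the first entry is positive: u = (1, -1.618).
  ||u|| = √((1)² + (-1.618)²) = √(3.618) ≈ 1.9021,
  v_1 = u/||u|| ≈ (0.5257, -0.8507) (||v_1|| = 1).

λ_1 = 3.618,  λ_2 = 1.382;  v_1 ≈ (0.5257, -0.8507)


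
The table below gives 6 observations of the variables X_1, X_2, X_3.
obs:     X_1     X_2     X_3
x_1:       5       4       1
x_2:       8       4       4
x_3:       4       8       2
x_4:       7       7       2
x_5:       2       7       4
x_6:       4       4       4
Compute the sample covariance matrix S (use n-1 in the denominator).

Step 1 — column means:
  mean(X_1) = (5 + 8 + 4 + 7 + 2 + 4) / 6 = 30/6 = 5
  mean(X_2) = (4 + 4 + 8 + 7 + 7 + 4) / 6 = 34/6 = 5.6667
  mean(X_3) = (1 + 4 + 2 + 2 + 4 + 4) / 6 = 17/6 = 2.8333

Step 2 — sample covariance S[i,j] = (1/(n-1)) · Σ_k (x_{k,i} - mean_i) · (x_{k,j} - mean_j), with n-1 = 5.
  S[X_1,X_1] = ((0)·(0) + (3)·(3) + (-1)·(-1) + (2)·(2) + (-3)·(-3) + (-1)·(-1)) / 5 = 24/5 = 4.8
  S[X_1,X_2] = ((0)·(-1.6667) + (3)·(-1.6667) + (-1)·(2.3333) + (2)·(1.3333) + (-3)·(1.3333) + (-1)·(-1.6667)) / 5 = -7/5 = -1.4
  S[X_1,X_3] = ((0)·(-1.8333) + (3)·(1.1667) + (-1)·(-0.8333) + (2)·(-0.8333) + (-3)·(1.1667) + (-1)·(1.1667)) / 5 = -2/5 = -0.4
  S[X_2,X_2] = ((-1.6667)·(-1.6667) + (-1.6667)·(-1.6667) + (2.3333)·(2.3333) + (1.3333)·(1.3333) + (1.3333)·(1.3333) + (-1.6667)·(-1.6667)) / 5 = 17.3333/5 = 3.4667
  S[X_2,X_3] = ((-1.6667)·(-1.8333) + (-1.6667)·(1.1667) + (2.3333)·(-0.8333) + (1.3333)·(-0.8333) + (1.3333)·(1.1667) + (-1.6667)·(1.1667)) / 5 = -2.3333/5 = -0.4667
  S[X_3,X_3] = ((-1.8333)·(-1.8333) + (1.1667)·(1.1667) + (-0.8333)·(-0.8333) + (-0.8333)·(-0.8333) + (1.1667)·(1.1667) + (1.1667)·(1.1667)) / 5 = 8.8333/5 = 1.7667

S is symmetric (S[j,i] = S[i,j]). Assembling:

S = [[4.8, -1.4, -0.4],
 [-1.4, 3.4667, -0.4667],
 [-0.4, -0.4667, 1.7667]]


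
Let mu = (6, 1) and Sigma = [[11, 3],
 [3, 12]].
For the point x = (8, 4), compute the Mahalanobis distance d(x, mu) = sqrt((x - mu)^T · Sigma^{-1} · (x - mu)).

Step 1 — centre the observation: (x - mu) = (2, 3).

Step 2 — invert Sigma. det(Sigma) = 11·12 - (3)² = 123.
  Sigma^{-1} = (1/det) · [[d, -b], [-b, a]] = [[0.0976, -0.0244],
 [-0.0244, 0.0894]].

Step 3 — form the quadratic (x - mu)^T · Sigma^{-1} · (x - mu):
  Sigma^{-1} · (x - mu) = (0.122, 0.2195).
  (x - mu)^T · [Sigma^{-1} · (x - mu)] = (2)·(0.122) + (3)·(0.2195) = 0.9024.

Step 4 — take square root: d = √(0.9024) ≈ 0.95.

d(x, mu) = √(0.9024) ≈ 0.95


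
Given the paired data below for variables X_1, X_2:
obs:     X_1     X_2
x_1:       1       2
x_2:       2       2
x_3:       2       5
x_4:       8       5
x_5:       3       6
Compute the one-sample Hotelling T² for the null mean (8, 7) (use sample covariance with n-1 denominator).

Step 1 — sample mean vector:
  mean(X_1) = (1 + 2 + 2 + 8 + 3) / 5 = 16/5 = 3.2
  mean(X_2) = (2 + 2 + 5 + 5 + 6) / 5 = 20/5 = 4
  x̄ = (3.2, 4),  deviation x̄ - mu_0 = (3.2, 4) - (8, 7) = (-4.8, -3).

Step 2 — sample covariance matrix, S[i,j] = (1/(n-1)) · Σ_k (x_{k,i} - mean_i) · (x_{k,j} - mean_j), divisor n-1 = 4:
  S[X_1,X_1] = ((-2.2)·(-2.2) + (-1.2)·(-1.2) + (-1.2)·(-1.2) + (4.8)·(4.8) + (-0.2)·(-0.2)) / 4 = 30.8/4 = 7.7
  S[X_1,X_2] = ((-2.2)·(-2) + (-1.2)·(-2) + (-1.2)·(1) + (4.8)·(1) + (-0.2)·(2)) / 4 = 10/4 = 2.5
  S[X_2,X_2] = ((-2)·(-2) + (-2)·(-2) + (1)·(1) + (1)·(1) + (2)·(2)) / 4 = 14/4 = 3.5
  S = [[7.7, 2.5],
 [2.5, 3.5]].

Step 3 — invert S. det(S) = 7.7·3.5 - (2.5)² = 20.7.
  S^{-1} = (1/det) · [[d, -b], [-b, a]] = [[0.1691, -0.1208],
 [-0.1208, 0.372]].

Step 4 — quadratic form (x̄ - mu_0)^T · S^{-1} · (x̄ - mu_0):
  S^{-1} · (x̄ - mu_0) = (-0.4493, -0.5362),
  (x̄ - mu_0)^T · [...] = (-4.8)·(-0.4493) + (-3)·(-0.5362) = 3.7652.

Step 5 — scale by n: T² = 5 · 3.7652 = 18.8261.

T² ≈ 18.8261


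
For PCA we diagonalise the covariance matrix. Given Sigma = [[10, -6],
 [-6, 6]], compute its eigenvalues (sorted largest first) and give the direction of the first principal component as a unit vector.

Step 1 — characteristic polynomial of 2×2 Sigma:
  det(Sigma - λI) = λ² - trace · λ + det = 0.
  trace = 10 + 6 = 16, det = 10·6 - (-6)² = 24.
Step 2 — discriminant:
  Δ = trace² - 4·det = 256 - 96 = 160.
Step 3 — eigenvalues:
  λ = (trace ± √Δ)/2 = (16 ± 12.6491)/2,
  λ_1 = 14.3246,  λ_2 = 1.6754.

Step 4 — unit eigenvector for λ_1: solve (Sigma - λ_1 I)v = 0. First row:
  (10 - 14.3246)·v_x + (-6)·v_y = 0, i.e. (-4.3246)·v_x + (-6)·v_y = 0,
  so v ∝ (b, λ_1 - a) = (-6, 4.3246); multiply by -1 so the first entry is positive: u = (6, -4.3246).
  ||u|| = √((6)² + (-4.3246)²) = √(54.7018) ≈ 7.3961,
  v_1 = u/||u|| ≈ (0.8112, -0.5847) (||v_1|| = 1).

λ_1 = 14.3246,  λ_2 = 1.6754;  v_1 ≈ (0.8112, -0.5847)


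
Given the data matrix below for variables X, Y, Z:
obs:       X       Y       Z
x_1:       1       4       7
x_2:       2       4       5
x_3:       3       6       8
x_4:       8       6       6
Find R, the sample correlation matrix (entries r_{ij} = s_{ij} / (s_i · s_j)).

Step 1 — column means:
  mean(X) = (1 + 2 + 3 + 8) / 4 = 14/4 = 3.5
  mean(Y) = (4 + 4 + 6 + 6) / 4 = 20/4 = 5
  mean(Z) = (7 + 5 + 8 + 6) / 4 = 26/4 = 6.5

Step 2 — sample variances and covariances s[i,j] = (1/(n-1)) · Σ_k (x_{k,i} - mean_i) · (x_{k,j} - mean_j), with n-1 = 3:
  s[X,X] = ((-2.5)·(-2.5) + (-1.5)·(-1.5) + (-0.5)·(-0.5) + (4.5)·(4.5)) / 3 = 29/3 = 9.6667
  s[X,Y] = ((-2.5)·(-1) + (-1.5)·(-1) + (-0.5)·(1) + (4.5)·(1)) / 3 = 8/3 = 2.6667
  s[X,Z] = ((-2.5)·(0.5) + (-1.5)·(-1.5) + (-0.5)·(1.5) + (4.5)·(-0.5)) / 3 = -2/3 = -0.6667
  s[Y,Y] = ((-1)·(-1) + (-1)·(-1) + (1)·(1) + (1)·(1)) / 3 = 4/3 = 1.3333
  s[Y,Z] = ((-1)·(0.5) + (-1)·(-1.5) + (1)·(1.5) + (1)·(-0.5)) / 3 = 2/3 = 0.6667
  s[Z,Z] = ((0.5)·(0.5) + (-1.5)·(-1.5) + (1.5)·(1.5) + (-0.5)·(-0.5)) / 3 = 5/3 = 1.6667
  Sample standard deviations s_i = √(s[i,i]):
  s(X) = √(9.6667) = 3.1091
  s(Y) = √(1.3333) = 1.1547
  s(Z) = √(1.6667) = 1.291

Step 3 — r_{ij} = s_{ij} / (s_i · s_j):
  r[X,X] = 1 (diagonal).
  r[X,Y] = 2.6667 / (3.1091 · 1.1547) = 2.6667 / 3.5901 = 0.7428
  r[X,Z] = -0.6667 / (3.1091 · 1.291) = -0.6667 / 4.0139 = -0.1661
  r[Y,Y] = 1 (diagonal).
  r[Y,Z] = 0.6667 / (1.1547 · 1.291) = 0.6667 / 1.4907 = 0.4472
  r[Z,Z] = 1 (diagonal).

R is symmetric with unit diagonal. Assembling:

R = [[1, 0.7428, -0.1661],
 [0.7428, 1, 0.4472],
 [-0.1661, 0.4472, 1]]


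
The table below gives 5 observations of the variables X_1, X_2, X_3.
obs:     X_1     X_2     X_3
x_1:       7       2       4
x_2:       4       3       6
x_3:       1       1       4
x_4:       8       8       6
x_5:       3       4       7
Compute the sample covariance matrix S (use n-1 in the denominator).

Step 1 — column means:
  mean(X_1) = (7 + 4 + 1 + 8 + 3) / 5 = 23/5 = 4.6
  mean(X_2) = (2 + 3 + 1 + 8 + 4) / 5 = 18/5 = 3.6
  mean(X_3) = (4 + 6 + 4 + 6 + 7) / 5 = 27/5 = 5.4

Step 2 — sample covariance S[i,j] = (1/(n-1)) · Σ_k (x_{k,i} - mean_i) · (x_{k,j} - mean_j), with n-1 = 4.
  S[X_1,X_1] = ((2.4)·(2.4) + (-0.6)·(-0.6) + (-3.6)·(-3.6) + (3.4)·(3.4) + (-1.6)·(-1.6)) / 4 = 33.2/4 = 8.3
  S[X_1,X_2] = ((2.4)·(-1.6) + (-0.6)·(-0.6) + (-3.6)·(-2.6) + (3.4)·(4.4) + (-1.6)·(0.4)) / 4 = 20.2/4 = 5.05
  S[X_1,X_3] = ((2.4)·(-1.4) + (-0.6)·(0.6) + (-3.6)·(-1.4) + (3.4)·(0.6) + (-1.6)·(1.6)) / 4 = 0.8/4 = 0.2
  S[X_2,X_2] = ((-1.6)·(-1.6) + (-0.6)·(-0.6) + (-2.6)·(-2.6) + (4.4)·(4.4) + (0.4)·(0.4)) / 4 = 29.2/4 = 7.3
  S[X_2,X_3] = ((-1.6)·(-1.4) + (-0.6)·(0.6) + (-2.6)·(-1.4) + (4.4)·(0.6) + (0.4)·(1.6)) / 4 = 8.8/4 = 2.2
  S[X_3,X_3] = ((-1.4)·(-1.4) + (0.6)·(0.6) + (-1.4)·(-1.4) + (0.6)·(0.6) + (1.6)·(1.6)) / 4 = 7.2/4 = 1.8

S is symmetric (S[j,i] = S[i,j]). Assembling:

S = [[8.3, 5.05, 0.2],
 [5.05, 7.3, 2.2],
 [0.2, 2.2, 1.8]]


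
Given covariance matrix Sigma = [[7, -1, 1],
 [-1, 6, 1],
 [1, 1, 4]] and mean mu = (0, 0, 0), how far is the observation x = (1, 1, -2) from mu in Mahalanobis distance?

Step 1 — centre the observation: (x - mu) = (1, 1, -2).

Step 2 — invert Sigma (cofactor / det for 3×3, or solve directly):
  Sigma^{-1} = [[0.1544, 0.0336, -0.047],
 [0.0336, 0.1812, -0.0537],
 [-0.047, -0.0537, 0.2752]].

Step 3 — form the quadratic (x - mu)^T · Sigma^{-1} · (x - mu):
  Sigma^{-1} · (x - mu) = (0.2819, 0.3221, -0.651).
  (x - mu)^T · [Sigma^{-1} · (x - mu)] = (1)·(0.2819) + (1)·(0.3221) + (-2)·(-0.651) = 1.906.

Step 4 — take square root: d = √(1.906) ≈ 1.3806.

d(x, mu) = √(1.906) ≈ 1.3806


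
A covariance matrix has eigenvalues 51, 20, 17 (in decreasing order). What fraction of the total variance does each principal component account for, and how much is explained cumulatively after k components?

Step 1 — total variance = trace(Sigma) = Σ λ_i = 51 + 20 + 17 = 88.

Step 2 — fraction explained by component i = λ_i / Σ λ:
  PC1: 51/88 = 0.5795
  PC2: 20/88 = 0.2273
  PC3: 17/88 = 0.1932

Step 3 — cumulative fraction after k components = (λ_1 + ... + λ_k) / Σ λ:
  k = 1: 51/88 = 0.5795
  k = 2: (51 + 20)/88 = 71/88 = 0.8068
  k = 3: (51 + 20 + 17)/88 = 88/88 = 1

Summary (fraction, with percent):

explained: PC1 0.5795 (57.95%), PC2 0.2273 (22.73%), PC3 0.1932 (19.32%);  cumulative: 0.5795, 0.8068, 1


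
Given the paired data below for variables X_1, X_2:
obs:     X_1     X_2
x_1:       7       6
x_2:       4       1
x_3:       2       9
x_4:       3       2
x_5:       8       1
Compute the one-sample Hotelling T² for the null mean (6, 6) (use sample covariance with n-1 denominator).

Step 1 — sample mean vector:
  mean(X_1) = (7 + 4 + 2 + 3 + 8) / 5 = 24/5 = 4.8
  mean(X_2) = (6 + 1 + 9 + 2 + 1) / 5 = 19/5 = 3.8
  x̄ = (4.8, 3.8),  deviation x̄ - mu_0 = (4.8, 3.8) - (6, 6) = (-1.2, -2.2).

Step 2 — sample covariance matrix, S[i,j] = (1/(n-1)) · Σ_k (x_{k,i} - mean_i) · (x_{k,j} - mean_j), divisor n-1 = 4:
  S[X_1,X_1] = ((2.2)·(2.2) + (-0.8)·(-0.8) + (-2.8)·(-2.8) + (-1.8)·(-1.8) + (3.2)·(3.2)) / 4 = 26.8/4 = 6.7
  S[X_1,X_2] = ((2.2)·(2.2) + (-0.8)·(-2.8) + (-2.8)·(5.2) + (-1.8)·(-1.8) + (3.2)·(-2.8)) / 4 = -13.2/4 = -3.3
  S[X_2,X_2] = ((2.2)·(2.2) + (-2.8)·(-2.8) + (5.2)·(5.2) + (-1.8)·(-1.8) + (-2.8)·(-2.8)) / 4 = 50.8/4 = 12.7
  S = [[6.7, -3.3],
 [-3.3, 12.7]].

Step 3 — invert S. det(S) = 6.7·12.7 - (-3.3)² = 74.2.
  S^{-1} = (1/det) · [[d, -b], [-b, a]] = [[0.1712, 0.0445],
 [0.0445, 0.0903]].

Step 4 — quadratic form (x̄ - mu_0)^T · S^{-1} · (x̄ - mu_0):
  S^{-1} · (x̄ - mu_0) = (-0.3032, -0.252),
  (x̄ - mu_0)^T · [...] = (-1.2)·(-0.3032) + (-2.2)·(-0.252) = 0.9183.

Step 5 — scale by n: T² = 5 · 0.9183 = 4.5916.

T² ≈ 4.5916


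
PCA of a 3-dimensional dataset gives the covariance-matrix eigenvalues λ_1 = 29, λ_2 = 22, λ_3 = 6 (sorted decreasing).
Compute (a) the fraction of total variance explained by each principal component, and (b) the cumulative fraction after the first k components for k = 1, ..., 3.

Step 1 — total variance = trace(Sigma) = Σ λ_i = 29 + 22 + 6 = 57.

Step 2 — fraction explained by component i = λ_i / Σ λ:
  PC1: 29/57 = 0.5088
  PC2: 22/57 = 0.386
  PC3: 6/57 = 0.1053

Step 3 — cumulative fraction after k components = (λ_1 + ... + λ_k) / Σ λ:
  k = 1: 29/57 = 0.5088
  k = 2: (29 + 22)/57 = 51/57 = 0.8947
  k = 3: (29 + 22 + 6)/57 = 57/57 = 1

Summary (fraction, with percent):

explained: PC1 0.5088 (50.88%), PC2 0.386 (38.6%), PC3 0.1053 (10.53%);  cumulative: 0.5088, 0.8947, 1


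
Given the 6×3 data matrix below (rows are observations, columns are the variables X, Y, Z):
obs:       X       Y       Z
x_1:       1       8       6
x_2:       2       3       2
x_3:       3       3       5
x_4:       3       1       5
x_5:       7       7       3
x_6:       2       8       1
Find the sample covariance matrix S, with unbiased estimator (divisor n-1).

Step 1 — column means:
  mean(X) = (1 + 2 + 3 + 3 + 7 + 2) / 6 = 18/6 = 3
  mean(Y) = (8 + 3 + 3 + 1 + 7 + 8) / 6 = 30/6 = 5
  mean(Z) = (6 + 2 + 5 + 5 + 3 + 1) / 6 = 22/6 = 3.6667

Step 2 — sample covariance S[i,j] = (1/(n-1)) · Σ_k (x_{k,i} - mean_i) · (x_{k,j} - mean_j), with n-1 = 5.
  S[X,X] = ((-2)·(-2) + (-1)·(-1) + (0)·(0) + (0)·(0) + (4)·(4) + (-1)·(-1)) / 5 = 22/5 = 4.4
  S[X,Y] = ((-2)·(3) + (-1)·(-2) + (0)·(-2) + (0)·(-4) + (4)·(2) + (-1)·(3)) / 5 = 1/5 = 0.2
  S[X,Z] = ((-2)·(2.3333) + (-1)·(-1.6667) + (0)·(1.3333) + (0)·(1.3333) + (4)·(-0.6667) + (-1)·(-2.6667)) / 5 = -3/5 = -0.6
  S[Y,Y] = ((3)·(3) + (-2)·(-2) + (-2)·(-2) + (-4)·(-4) + (2)·(2) + (3)·(3)) / 5 = 46/5 = 9.2
  S[Y,Z] = ((3)·(2.3333) + (-2)·(-1.6667) + (-2)·(1.3333) + (-4)·(1.3333) + (2)·(-0.6667) + (3)·(-2.6667)) / 5 = -7/5 = -1.4
  S[Z,Z] = ((2.3333)·(2.3333) + (-1.6667)·(-1.6667) + (1.3333)·(1.3333) + (1.3333)·(1.3333) + (-0.6667)·(-0.6667) + (-2.6667)·(-2.6667)) / 5 = 19.3333/5 = 3.8667

S is symmetric (S[j,i] = S[i,j]). Assembling:

S = [[4.4, 0.2, -0.6],
 [0.2, 9.2, -1.4],
 [-0.6, -1.4, 3.8667]]


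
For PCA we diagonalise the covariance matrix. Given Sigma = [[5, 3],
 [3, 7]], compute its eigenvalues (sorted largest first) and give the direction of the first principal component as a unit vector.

Step 1 — characteristic polynomial of 2×2 Sigma:
  det(Sigma - λI) = λ² - trace · λ + det = 0.
  trace = 5 + 7 = 12, det = 5·7 - (3)² = 26.
Step 2 — discriminant:
  Δ = trace² - 4·det = 144 - 104 = 40.
Step 3 — eigenvalues:
  λ = (trace ± √Δ)/2 = (12 ± 6.3246)/2,
  λ_1 = 9.1623,  λ_2 = 2.8377.

Step 4 — unit eigenvector for λ_1: solve (Sigma - λ_1 I)v = 0. First row:
  (5 - 9.1623)·v_x + (3)·v_y = 0, i.e. (-4.1623)·v_x + (3)·v_y = 0,
  so v ∝ (b, λ_1 - a) = (3, 4.1623) = u.
  ||u|| = √((3)² + (4.1623)²) = √(26.3246) ≈ 5.1307,
  v_1 = u/||u|| ≈ (0.5847, 0.8112) (||v_1|| = 1).

λ_1 = 9.1623,  λ_2 = 2.8377;  v_1 ≈ (0.5847, 0.8112)


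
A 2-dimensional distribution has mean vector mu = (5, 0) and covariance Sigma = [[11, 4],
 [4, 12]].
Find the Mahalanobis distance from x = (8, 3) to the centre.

Step 1 — centre the observation: (x - mu) = (3, 3).

Step 2 — invert Sigma. det(Sigma) = 11·12 - (4)² = 116.
  Sigma^{-1} = (1/det) · [[d, -b], [-b, a]] = [[0.1034, -0.0345],
 [-0.0345, 0.0948]].

Step 3 — form the quadratic (x - mu)^T · Sigma^{-1} · (x - mu):
  Sigma^{-1} · (x - mu) = (0.2069, 0.181).
  (x - mu)^T · [Sigma^{-1} · (x - mu)] = (3)·(0.2069) + (3)·(0.181) = 1.1638.

Step 4 — take square root: d = √(1.1638) ≈ 1.0788.

d(x, mu) = √(1.1638) ≈ 1.0788


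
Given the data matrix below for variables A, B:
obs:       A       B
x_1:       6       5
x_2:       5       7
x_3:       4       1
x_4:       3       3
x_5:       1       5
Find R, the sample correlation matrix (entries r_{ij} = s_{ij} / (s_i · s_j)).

Step 1 — column means:
  mean(A) = (6 + 5 + 4 + 3 + 1) / 5 = 19/5 = 3.8
  mean(B) = (5 + 7 + 1 + 3 + 5) / 5 = 21/5 = 4.2

Step 2 — sample variances and covariances s[i,j] = (1/(n-1)) · Σ_k (x_{k,i} - mean_i) · (x_{k,j} - mean_j), with n-1 = 4:
  s[A,A] = ((2.2)·(2.2) + (1.2)·(1.2) + (0.2)·(0.2) + (-0.8)·(-0.8) + (-2.8)·(-2.8)) / 4 = 14.8/4 = 3.7
  s[A,B] = ((2.2)·(0.8) + (1.2)·(2.8) + (0.2)·(-3.2) + (-0.8)·(-1.2) + (-2.8)·(0.8)) / 4 = 3.2/4 = 0.8
  s[B,B] = ((0.8)·(0.8) + (2.8)·(2.8) + (-3.2)·(-3.2) + (-1.2)·(-1.2) + (0.8)·(0.8)) / 4 = 20.8/4 = 5.2
  Sample standard deviations s_i = √(s[i,i]):
  s(A) = √(3.7) = 1.9235
  s(B) = √(5.2) = 2.2804

Step 3 — r_{ij} = s_{ij} / (s_i · s_j):
  r[A,A] = 1 (diagonal).
  r[A,B] = 0.8 / (1.9235 · 2.2804) = 0.8 / 4.3863 = 0.1824
  r[B,B] = 1 (diagonal).

R is symmetric with unit diagonal. Assembling:

R = [[1, 0.1824],
 [0.1824, 1]]


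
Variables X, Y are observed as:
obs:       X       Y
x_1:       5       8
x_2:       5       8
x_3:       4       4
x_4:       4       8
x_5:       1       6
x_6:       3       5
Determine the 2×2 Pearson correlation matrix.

Step 1 — column means:
  mean(X) = (5 + 5 + 4 + 4 + 1 + 3) / 6 = 22/6 = 3.6667
  mean(Y) = (8 + 8 + 4 + 8 + 6 + 5) / 6 = 39/6 = 6.5

Step 2 — sample variances and covariances s[i,j] = (1/(n-1)) · Σ_k (x_{k,i} - mean_i) · (x_{k,j} - mean_j), with n-1 = 5:
  s[X,X] = ((1.3333)·(1.3333) + (1.3333)·(1.3333) + (0.3333)·(0.3333) + (0.3333)·(0.3333) + (-2.6667)·(-2.6667) + (-0.6667)·(-0.6667)) / 5 = 11.3333/5 = 2.2667
  s[X,Y] = ((1.3333)·(1.5) + (1.3333)·(1.5) + (0.3333)·(-2.5) + (0.3333)·(1.5) + (-2.6667)·(-0.5) + (-0.6667)·(-1.5)) / 5 = 6/5 = 1.2
  s[Y,Y] = ((1.5)·(1.5) + (1.5)·(1.5) + (-2.5)·(-2.5) + (1.5)·(1.5) + (-0.5)·(-0.5) + (-1.5)·(-1.5)) / 5 = 15.5/5 = 3.1
  Sample standard deviations s_i = √(s[i,i]):
  s(X) = √(2.2667) = 1.5055
  s(Y) = √(3.1) = 1.7607

Step 3 — r_{ij} = s_{ij} / (s_i · s_j):
  r[X,X] = 1 (diagonal).
  r[X,Y] = 1.2 / (1.5055 · 1.7607) = 1.2 / 2.6508 = 0.4527
  r[Y,Y] = 1 (diagonal).

R is symmetric with unit diagonal. Assembling:

R = [[1, 0.4527],
 [0.4527, 1]]


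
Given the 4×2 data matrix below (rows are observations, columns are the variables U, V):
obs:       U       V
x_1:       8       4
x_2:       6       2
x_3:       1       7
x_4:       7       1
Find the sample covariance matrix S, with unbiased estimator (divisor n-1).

Step 1 — column means:
  mean(U) = (8 + 6 + 1 + 7) / 4 = 22/4 = 5.5
  mean(V) = (4 + 2 + 7 + 1) / 4 = 14/4 = 3.5

Step 2 — sample covariance S[i,j] = (1/(n-1)) · Σ_k (x_{k,i} - mean_i) · (x_{k,j} - mean_j), with n-1 = 3.
  S[U,U] = ((2.5)·(2.5) + (0.5)·(0.5) + (-4.5)·(-4.5) + (1.5)·(1.5)) / 3 = 29/3 = 9.6667
  S[U,V] = ((2.5)·(0.5) + (0.5)·(-1.5) + (-4.5)·(3.5) + (1.5)·(-2.5)) / 3 = -19/3 = -6.3333
  S[V,V] = ((0.5)·(0.5) + (-1.5)·(-1.5) + (3.5)·(3.5) + (-2.5)·(-2.5)) / 3 = 21/3 = 7

S is symmetric (S[j,i] = S[i,j]). Assembling:

S = [[9.6667, -6.3333],
 [-6.3333, 7]]


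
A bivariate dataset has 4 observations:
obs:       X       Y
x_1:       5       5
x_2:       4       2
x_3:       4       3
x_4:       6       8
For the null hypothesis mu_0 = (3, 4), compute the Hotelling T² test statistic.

Step 1 — sample mean vector:
  mean(X) = (5 + 4 + 4 + 6) / 4 = 19/4 = 4.75
  mean(Y) = (5 + 2 + 3 + 8) / 4 = 18/4 = 4.5
  x̄ = (4.75, 4.5),  deviation x̄ - mu_0 = (4.75, 4.5) - (3, 4) = (1.75, 0.5).

Step 2 — sample covariance matrix, S[i,j] = (1/(n-1)) · Σ_k (x_{k,i} - mean_i) · (x_{k,j} - mean_j), divisor n-1 = 3:
  S[X,X] = ((0.25)·(0.25) + (-0.75)·(-0.75) + (-0.75)·(-0.75) + (1.25)·(1.25)) / 3 = 2.75/3 = 0.9167
  S[X,Y] = ((0.25)·(0.5) + (-0.75)·(-2.5) + (-0.75)·(-1.5) + (1.25)·(3.5)) / 3 = 7.5/3 = 2.5
  S[Y,Y] = ((0.5)·(0.5) + (-2.5)·(-2.5) + (-1.5)·(-1.5) + (3.5)·(3.5)) / 3 = 21/3 = 7
  S = [[0.9167, 2.5],
 [2.5, 7]].

Step 3 — invert S. det(S) = 0.9167·7 - (2.5)² = 0.1667.
  S^{-1} = (1/det) · [[d, -b], [-b, a]] = [[42, -15],
 [-15, 5.5]].

Step 4 — quadratic form (x̄ - mu_0)^T · S^{-1} · (x̄ - mu_0):
  S^{-1} · (x̄ - mu_0) = (66, -23.5),
  (x̄ - mu_0)^T · [...] = (1.75)·(66) + (0.5)·(-23.5) = 103.75.

Step 5 — scale by n: T² = 4 · 103.75 = 415.

T² ≈ 415


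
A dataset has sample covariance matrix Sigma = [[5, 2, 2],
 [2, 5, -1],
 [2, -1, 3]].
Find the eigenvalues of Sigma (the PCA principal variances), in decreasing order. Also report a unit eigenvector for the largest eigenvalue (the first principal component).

Step 1 — characteristic polynomial p(λ) = det(λI - Sigma) = λ³ - tr·λ² + c_1·λ - det, where tr = trace, c_1 = sum of the principal 2×2 minors, det = det(Sigma):
  tr = 5 + 5 + 3 = 13,
  c_1 = (5·5 - (2)²) + (5·3 - (2)²) + (5·3 - (-1)²) = 21 + 11 + 14 = 46,
  det = 5·(5·3 - (-1)²) - (2)·((2)·3 - (-1)·(2)) + (2)·((2)·(-1) - 5·(2)) = 5·(14) - (2)·(8) + (2)·(-12) = 30.
  So p(λ) = λ³ - 13λ² + 46λ - 30.
Step 2 — look for an integer root (rational root theorem: any rational root is an integer divisor of 30). Testing λ = 5:
  p(5) = 125 - 325 + 230 - 30 = 0  ✓
  Dividing out (λ - 5): p(λ) = (λ - 5)(λ² - 8λ + 6).
Step 3 — remaining eigenvalues from the quadratic λ² - 8λ + 6 = 0:
  Δ = 8² - 4·6 = 64 - 24 = 40,  λ = (8 ± √40)/2 = (8 ± 6.3246)/2 ≈ 7.1623 or 0.8377.
  Sorted: λ_1 = 7.1623,  λ_2 = 5,  λ_3 = 0.8377  (check: sum = 13 = tr ✓).

Step 4 — unit eigenvector for λ_1 ≈ 7.1623: v spans the null space of (Sigma - λ_1 I), whose rows are
  r_1 = (-2.1623, 2, 2),  r_2 = (2, -2.1623, -1),  r_3 = (2, -1, -4.1623).
  v is orthogonal to every row, so take v ∝ r_1 × r_2 = ((2)·(-1) - (2)·(-2.1623), (2)·(2) - (-2.1623)·(-1), (-2.1623)·(-2.1623) - (2)·(2)) ≈ (2.3246, 1.8377, 0.6754).
  Let u = (2.3246, 1.8377, 0.6754).
  ||u|| = √((2.3246)² + (1.8377)² + (0.6754)²) = √(9.237) ≈ 3.0392,  v_1 = u/||u|| ≈ (0.7648, 0.6047, 0.2222) (||v_1|| = 1).

λ_1 = 7.1623,  λ_2 = 5,  λ_3 = 0.8377;  v_1 ≈ (0.7648, 0.6047, 0.2222)
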